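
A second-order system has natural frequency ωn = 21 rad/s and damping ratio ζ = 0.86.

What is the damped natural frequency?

ωd = ωn√(1 - ζ²) = 21√(1 - 0.86²) = 10.72 rad/s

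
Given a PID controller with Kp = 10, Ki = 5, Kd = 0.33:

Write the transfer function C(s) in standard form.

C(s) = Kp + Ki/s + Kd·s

Substituting values: C(s) = 10 + 5/s + 0.33s = (0.33s² + 10s + 5)/s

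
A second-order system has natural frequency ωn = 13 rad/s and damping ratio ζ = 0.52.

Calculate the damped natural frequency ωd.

ωd = ωn√(1 - ζ²) = 13√(1 - 0.52²) = 11.1 rad/s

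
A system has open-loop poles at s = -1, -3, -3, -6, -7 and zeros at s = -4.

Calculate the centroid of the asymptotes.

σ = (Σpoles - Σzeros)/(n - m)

σ = (Σpoles - Σzeros)/(n - m) = (-20 - (-4))/(5 - 1) = -16/4 = -4.0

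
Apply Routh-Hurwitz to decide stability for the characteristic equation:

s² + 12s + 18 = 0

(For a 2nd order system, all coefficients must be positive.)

Coefficients: 1, 12, 18. All positive, so system is stable.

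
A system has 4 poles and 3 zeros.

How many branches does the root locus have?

Root locus has n branches where n = number of poles = 4.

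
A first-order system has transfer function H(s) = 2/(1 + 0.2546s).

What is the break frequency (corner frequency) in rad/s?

Corner frequency = 1/τ = 1/0.2546 = 3.928 rad/s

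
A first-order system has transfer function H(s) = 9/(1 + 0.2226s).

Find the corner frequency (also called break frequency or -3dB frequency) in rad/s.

Corner frequency = 1/τ = 1/0.2226 = 4.492 rad/s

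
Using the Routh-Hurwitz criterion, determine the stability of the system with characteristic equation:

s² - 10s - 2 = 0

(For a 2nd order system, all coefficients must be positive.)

Coefficients: 1, -10, -2. b=-10, c=-2 not positive, so system is unstable.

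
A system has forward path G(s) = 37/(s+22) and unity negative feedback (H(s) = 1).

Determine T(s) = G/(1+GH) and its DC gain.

T(s) = G/(1+GH) = [37/(s+22)] / [1 + 37/(s+22)] = 37/(s+22+37) = 37/(s+59). DC gain = 37/59 = 0.6271.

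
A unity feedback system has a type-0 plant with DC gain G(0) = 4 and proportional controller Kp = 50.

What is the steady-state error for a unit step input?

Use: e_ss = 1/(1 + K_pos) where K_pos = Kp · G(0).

K_pos = Kp · G(0) = 50 × 4 = 200. e_ss = 1/(1 + 200) = 0.0050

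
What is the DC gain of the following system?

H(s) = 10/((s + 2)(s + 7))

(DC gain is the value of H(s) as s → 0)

DC gain = H(0) = 10/(2 × 7) = 10/14 = 0.7143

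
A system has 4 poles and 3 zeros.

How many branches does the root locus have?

Root locus has n branches where n = number of poles = 4.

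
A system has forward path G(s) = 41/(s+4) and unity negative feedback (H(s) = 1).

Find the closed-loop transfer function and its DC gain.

T(s) = G/(1+GH) = [41/(s+4)] / [1 + 41/(s+4)] = 41/(s+4+41) = 41/(s+45). DC gain = 41/45 = 0.9111.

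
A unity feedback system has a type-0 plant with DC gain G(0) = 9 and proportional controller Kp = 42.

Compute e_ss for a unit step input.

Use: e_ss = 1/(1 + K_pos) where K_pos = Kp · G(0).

K_pos = Kp · G(0) = 42 × 9 = 378. e_ss = 1/(1 + 378) = 0.0026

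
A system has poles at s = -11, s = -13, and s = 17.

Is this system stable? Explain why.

Pole(s) at s = 17 are not in the left half-plane. System is unstable.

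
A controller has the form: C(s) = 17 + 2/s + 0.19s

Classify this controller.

This is a Proportional-Integral-Derivative (PID) controller.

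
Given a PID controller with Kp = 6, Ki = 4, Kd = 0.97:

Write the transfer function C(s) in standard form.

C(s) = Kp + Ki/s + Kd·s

Substituting values: C(s) = 6 + 4/s + 0.97s = (0.97s² + 6s + 4)/s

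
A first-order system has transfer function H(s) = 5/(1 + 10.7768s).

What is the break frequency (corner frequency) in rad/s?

Corner frequency = 1/τ = 1/10.7768 = 0.093 rad/s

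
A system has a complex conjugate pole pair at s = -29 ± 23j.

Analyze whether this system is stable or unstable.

Real part of poles is -29 (< 0, left half-plane). Stable.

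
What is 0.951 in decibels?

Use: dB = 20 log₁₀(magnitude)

dB = 20 log₁₀(0.951) = -0.4 dB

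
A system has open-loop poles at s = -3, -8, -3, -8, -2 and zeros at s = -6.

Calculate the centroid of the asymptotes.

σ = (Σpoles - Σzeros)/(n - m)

σ = (Σpoles - Σzeros)/(n - m) = (-24 - (-6))/(5 - 1) = -18/4 = -4.5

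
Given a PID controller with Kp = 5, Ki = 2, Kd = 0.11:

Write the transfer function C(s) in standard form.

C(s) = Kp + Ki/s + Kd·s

Substituting values: C(s) = 5 + 2/s + 0.11s = (0.11s² + 5s + 2)/s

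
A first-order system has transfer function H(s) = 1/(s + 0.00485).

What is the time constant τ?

For H(s) = 1/(s + 1/τ), the pole is at -1/τ = -0.00485, so τ = 1/0.00485 = 206.2 s.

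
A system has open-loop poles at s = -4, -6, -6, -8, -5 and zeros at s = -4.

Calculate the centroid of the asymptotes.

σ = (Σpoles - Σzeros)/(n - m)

σ = (Σpoles - Σzeros)/(n - m) = (-29 - (-4))/(5 - 1) = -25/4 = -6.25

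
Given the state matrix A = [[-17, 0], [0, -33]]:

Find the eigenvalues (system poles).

For diagonal matrix, eigenvalues are diagonal entries: λ₁ = -17, λ₂ = -33.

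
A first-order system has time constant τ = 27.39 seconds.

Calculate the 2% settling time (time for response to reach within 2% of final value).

For first-order system, 2% settling time ≈ 4τ = 4 × 27.39 = 109.56 s.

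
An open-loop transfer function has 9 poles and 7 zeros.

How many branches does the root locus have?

Root locus has n branches where n = number of poles = 9.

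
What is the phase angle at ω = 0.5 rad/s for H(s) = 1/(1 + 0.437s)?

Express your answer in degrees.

Phase = -arctan(ωτ) = -arctan(0.5 × 0.437) = -12.3°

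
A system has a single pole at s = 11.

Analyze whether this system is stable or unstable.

Pole at s = 11 is in the right half-plane. Unstable.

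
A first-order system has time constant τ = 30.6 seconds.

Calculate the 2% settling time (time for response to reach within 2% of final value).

For first-order system, 2% settling time ≈ 4τ = 4 × 30.6 = 122.4 s.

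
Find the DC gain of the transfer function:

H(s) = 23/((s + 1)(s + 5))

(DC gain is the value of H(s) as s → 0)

DC gain = H(0) = 23/(1 × 5) = 23/5 = 4.6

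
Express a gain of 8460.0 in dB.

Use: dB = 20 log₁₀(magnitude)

dB = 20 log₁₀(8460.0) = 78.5 dB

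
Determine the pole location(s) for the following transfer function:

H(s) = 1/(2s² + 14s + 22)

Discriminant = 14² - 4×2×22 = 196 - 176 = 20 > 0, so two distinct real poles. Using quadratic formula: s = (-14 ± √20)/(2×2) = (-14 ± √20)/4, with √20 ≈ 4.4721. s₁ ≈ -2.3820, s₂ ≈ -4.6180. Poles: s₁ = -2.3820, s₂ = -4.6180.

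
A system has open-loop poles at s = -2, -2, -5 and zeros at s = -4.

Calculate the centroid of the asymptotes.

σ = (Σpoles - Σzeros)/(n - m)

σ = (Σpoles - Σzeros)/(n - m) = (-9 - (-4))/(3 - 1) = -5/2 = -2.5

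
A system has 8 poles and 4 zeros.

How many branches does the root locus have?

Root locus has n branches where n = number of poles = 8.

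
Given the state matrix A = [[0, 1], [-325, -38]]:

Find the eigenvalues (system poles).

det(A - λI) = λ² - (-38)λ + 325 = (λ - (-13))(λ - (-25)). Eigenvalues: -13, -25.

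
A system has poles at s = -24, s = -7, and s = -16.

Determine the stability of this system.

All poles are in the left half-plane. System is stable.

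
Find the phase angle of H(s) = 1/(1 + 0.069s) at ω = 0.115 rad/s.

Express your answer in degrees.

Phase = -arctan(ωτ) = -arctan(0.115 × 0.069) = -0.5°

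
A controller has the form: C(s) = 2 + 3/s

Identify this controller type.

This is a Proportional-Integral (PI) controller.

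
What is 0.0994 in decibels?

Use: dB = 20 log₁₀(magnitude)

dB = 20 log₁₀(0.0994) = -20.1 dB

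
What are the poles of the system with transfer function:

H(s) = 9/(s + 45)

Pole is where denominator = 0: s + 45 = 0, so s = -45.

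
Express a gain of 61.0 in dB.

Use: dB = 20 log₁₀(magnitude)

dB = 20 log₁₀(61.0) = 35.7 dB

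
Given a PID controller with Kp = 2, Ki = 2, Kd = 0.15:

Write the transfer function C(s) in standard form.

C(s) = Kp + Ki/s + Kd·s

Substituting values: C(s) = 2 + 2/s + 0.15s = (0.15s² + 2s + 2)/s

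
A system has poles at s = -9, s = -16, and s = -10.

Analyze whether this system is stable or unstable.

All poles are in the left half-plane. System is stable.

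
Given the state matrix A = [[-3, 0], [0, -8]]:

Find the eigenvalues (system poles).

For diagonal matrix, eigenvalues are diagonal entries: λ₁ = -3, λ₂ = -8.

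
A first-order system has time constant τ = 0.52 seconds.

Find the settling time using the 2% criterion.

For first-order system, 2% settling time ≈ 4τ = 4 × 0.52 = 2.08 s.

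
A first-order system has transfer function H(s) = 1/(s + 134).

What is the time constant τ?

For H(s) = 1/(s + 1/τ), the pole is at -1/τ = -134, so τ = 1/134 = 0.0075 s.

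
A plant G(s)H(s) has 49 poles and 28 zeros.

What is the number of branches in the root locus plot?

Root locus has n branches where n = number of poles = 49.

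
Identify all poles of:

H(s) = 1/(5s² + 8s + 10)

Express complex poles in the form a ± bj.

Discriminant = 8² - 4×5×10 = 64 - 200 = -136 < 0, so the poles are a complex conjugate pair s = (-8 ± j√136)/(2×5). Real part = -8/(2×5) = -8/10 = -0.8; imaginary part = ±√136/(2×5) ≈ 1.1662. Poles: s = -0.8 ± 1.1662j.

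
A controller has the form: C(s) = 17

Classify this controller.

This is a Proportional (P) controller.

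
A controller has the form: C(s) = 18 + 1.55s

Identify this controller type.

This is a Proportional-Derivative (PD) controller.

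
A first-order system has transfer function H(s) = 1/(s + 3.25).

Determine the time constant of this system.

For H(s) = 1/(s + 1/τ), the pole is at -1/τ = -3.25, so τ = 1/3.25 = 0.3077 s.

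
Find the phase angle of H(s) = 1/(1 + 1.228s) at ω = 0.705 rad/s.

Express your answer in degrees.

Phase = -arctan(ωτ) = -arctan(0.705 × 1.228) = -40.9°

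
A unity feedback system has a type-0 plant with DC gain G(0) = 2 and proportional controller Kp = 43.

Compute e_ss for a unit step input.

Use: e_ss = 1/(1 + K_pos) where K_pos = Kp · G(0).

K_pos = Kp · G(0) = 43 × 2 = 86. e_ss = 1/(1 + 86) = 0.0115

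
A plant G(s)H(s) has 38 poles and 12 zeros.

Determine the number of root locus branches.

Root locus has n branches where n = number of poles = 38.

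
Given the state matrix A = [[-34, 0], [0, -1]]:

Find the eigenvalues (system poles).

For diagonal matrix, eigenvalues are diagonal entries: λ₁ = -34, λ₂ = -1.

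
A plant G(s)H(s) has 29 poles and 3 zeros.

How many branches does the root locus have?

Root locus has n branches where n = number of poles = 29.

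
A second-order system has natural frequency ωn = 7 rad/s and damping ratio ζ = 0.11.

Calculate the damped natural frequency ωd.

ωd = ωn√(1 - ζ²) = 7√(1 - 0.11²) = 6.96 rad/s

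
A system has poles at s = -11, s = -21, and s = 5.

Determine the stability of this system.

Pole(s) at s = 5 are not in the left half-plane. System is unstable.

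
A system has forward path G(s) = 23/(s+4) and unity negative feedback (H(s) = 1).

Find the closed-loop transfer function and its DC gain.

T(s) = G/(1+GH) = [23/(s+4)] / [1 + 23/(s+4)] = 23/(s+4+23) = 23/(s+27). DC gain = 23/27 = 0.8519.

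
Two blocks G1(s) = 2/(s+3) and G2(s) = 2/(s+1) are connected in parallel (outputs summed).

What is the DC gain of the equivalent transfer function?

Parallel: G_eq = G1 + G2. DC gain = G1(0) + G2(0) = 2/3 + 2/1 = 0.6667 + 2 = 2.6667.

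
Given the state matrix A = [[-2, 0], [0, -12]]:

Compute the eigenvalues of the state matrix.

For diagonal matrix, eigenvalues are diagonal entries: λ₁ = -2, λ₂ = -12.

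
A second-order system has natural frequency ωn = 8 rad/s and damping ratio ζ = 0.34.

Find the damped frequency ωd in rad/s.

ωd = ωn√(1 - ζ²) = 8√(1 - 0.34²) = 7.52 rad/s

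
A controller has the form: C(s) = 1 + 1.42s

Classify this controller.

This is a Proportional-Derivative (PD) controller.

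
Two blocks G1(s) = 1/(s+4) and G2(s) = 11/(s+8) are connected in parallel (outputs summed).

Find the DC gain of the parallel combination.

Parallel: G_eq = G1 + G2. DC gain = G1(0) + G2(0) = 1/4 + 11/8 = 0.25 + 1.375 = 1.625.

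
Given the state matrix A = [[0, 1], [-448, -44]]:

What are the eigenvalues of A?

det(A - λI) = λ² - (-44)λ + 448 = (λ - (-28))(λ - (-16)). Eigenvalues: -28, -16.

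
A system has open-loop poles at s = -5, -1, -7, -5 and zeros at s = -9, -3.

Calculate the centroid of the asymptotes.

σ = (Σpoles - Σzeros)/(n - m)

σ = (Σpoles - Σzeros)/(n - m) = (-18 - (-12))/(4 - 2) = -6/2 = -3.0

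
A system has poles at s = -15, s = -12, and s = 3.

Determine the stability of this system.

Pole(s) at s = 3 are not in the left half-plane. System is unstable.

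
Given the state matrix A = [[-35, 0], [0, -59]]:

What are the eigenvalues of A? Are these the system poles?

For diagonal matrix, eigenvalues are diagonal entries: λ₁ = -35, λ₂ = -59. Eigenvalues of A = system poles.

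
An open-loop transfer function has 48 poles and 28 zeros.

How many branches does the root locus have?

Root locus has n branches where n = number of poles = 48.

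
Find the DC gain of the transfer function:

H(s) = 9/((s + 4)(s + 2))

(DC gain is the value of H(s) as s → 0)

DC gain = H(0) = 9/(4 × 2) = 9/8 = 1.125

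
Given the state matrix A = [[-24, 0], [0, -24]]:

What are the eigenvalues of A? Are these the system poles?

For diagonal matrix, eigenvalues are diagonal entries: λ₁ = -24, λ₂ = -24. Eigenvalues of A = system poles.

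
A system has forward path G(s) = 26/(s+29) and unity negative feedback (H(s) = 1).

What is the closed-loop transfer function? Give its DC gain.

T(s) = G/(1+GH) = [26/(s+29)] / [1 + 26/(s+29)] = 26/(s+29+26) = 26/(s+55). DC gain = 26/55 = 0.4727.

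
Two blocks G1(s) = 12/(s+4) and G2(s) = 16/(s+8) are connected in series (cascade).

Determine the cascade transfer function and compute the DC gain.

Series: multiply transfer functions. G_eq = 12/(s+4) × 16/(s+8) = 192/((s+4)(s+8)). DC gain = 192/(4×8) = 6.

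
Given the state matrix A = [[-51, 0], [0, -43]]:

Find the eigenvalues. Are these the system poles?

For diagonal matrix, eigenvalues are diagonal entries: λ₁ = -51, λ₂ = -43. Eigenvalues of A = system poles.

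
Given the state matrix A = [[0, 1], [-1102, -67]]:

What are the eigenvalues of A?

det(A - λI) = λ² - (-67)λ + 1102 = (λ - (-29))(λ - (-38)). Eigenvalues: -29, -38.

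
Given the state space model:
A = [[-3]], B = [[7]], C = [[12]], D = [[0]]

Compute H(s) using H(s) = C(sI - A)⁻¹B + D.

(sI - A)⁻¹ = 1/(s + 3). H(s) = 12 × 7/(s + 3) + 0 = 84/(s + 3).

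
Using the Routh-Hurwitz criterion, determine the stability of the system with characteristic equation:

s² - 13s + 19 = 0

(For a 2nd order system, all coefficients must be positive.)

Coefficients: 1, -13, 19. b=-13 not positive, so system is unstable.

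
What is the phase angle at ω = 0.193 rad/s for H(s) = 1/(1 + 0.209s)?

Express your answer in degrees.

Phase = -arctan(ωτ) = -arctan(0.193 × 0.209) = -2.3°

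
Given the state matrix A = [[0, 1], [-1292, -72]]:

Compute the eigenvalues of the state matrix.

det(A - λI) = λ² - (-72)λ + 1292 = (λ - (-34))(λ - (-38)). Eigenvalues: -34, -38.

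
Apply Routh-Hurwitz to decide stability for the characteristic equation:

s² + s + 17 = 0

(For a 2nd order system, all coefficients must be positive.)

Coefficients: 1, 1, 17. All positive, so system is stable.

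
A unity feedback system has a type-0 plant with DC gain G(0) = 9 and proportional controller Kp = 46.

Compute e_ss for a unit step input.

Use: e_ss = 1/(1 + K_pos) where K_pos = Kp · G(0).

K_pos = Kp · G(0) = 46 × 9 = 414. e_ss = 1/(1 + 414) = 0.0024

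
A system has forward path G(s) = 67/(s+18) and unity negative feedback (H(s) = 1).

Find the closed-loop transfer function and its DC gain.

T(s) = G/(1+GH) = [67/(s+18)] / [1 + 67/(s+18)] = 67/(s+18+67) = 67/(s+85). DC gain = 67/85 = 0.7882.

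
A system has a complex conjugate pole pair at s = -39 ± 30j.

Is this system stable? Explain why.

Real part of poles is -39 (< 0, left half-plane). Stable.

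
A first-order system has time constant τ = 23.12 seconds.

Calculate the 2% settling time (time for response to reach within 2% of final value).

For first-order system, 2% settling time ≈ 4τ = 4 × 23.12 = 92.48 s.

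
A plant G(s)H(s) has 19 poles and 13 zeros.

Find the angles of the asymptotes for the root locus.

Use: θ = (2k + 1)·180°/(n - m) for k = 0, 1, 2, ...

n - m = 19 - 13 = 6. Angles: θk = (2k + 1)·180°/6 = 30°, 90°, 150°, 210°, 270°, 330°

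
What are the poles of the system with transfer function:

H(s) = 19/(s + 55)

Pole is where denominator = 0: s + 55 = 0, so s = -55.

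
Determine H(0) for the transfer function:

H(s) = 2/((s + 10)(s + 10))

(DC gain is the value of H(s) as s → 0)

DC gain = H(0) = 2/(10 × 10) = 2/100 = 0.02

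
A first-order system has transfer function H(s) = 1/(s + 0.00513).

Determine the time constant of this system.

For H(s) = 1/(s + 1/τ), the pole is at -1/τ = -0.00513, so τ = 1/0.00513 = 194.9 s.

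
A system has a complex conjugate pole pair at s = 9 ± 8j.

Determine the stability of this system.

Real part of poles is 9 (> 0, right half-plane). Unstable.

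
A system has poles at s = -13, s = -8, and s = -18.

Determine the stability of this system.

All poles are in the left half-plane. System is stable.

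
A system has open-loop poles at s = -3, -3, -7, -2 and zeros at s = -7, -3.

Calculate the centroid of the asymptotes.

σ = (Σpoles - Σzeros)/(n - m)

σ = (Σpoles - Σzeros)/(n - m) = (-15 - (-10))/(4 - 2) = -5/2 = -2.5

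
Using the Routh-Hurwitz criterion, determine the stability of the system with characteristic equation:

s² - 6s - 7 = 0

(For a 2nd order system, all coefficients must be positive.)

Coefficients: 1, -6, -7. b=-6, c=-7 not positive, so system is unstable.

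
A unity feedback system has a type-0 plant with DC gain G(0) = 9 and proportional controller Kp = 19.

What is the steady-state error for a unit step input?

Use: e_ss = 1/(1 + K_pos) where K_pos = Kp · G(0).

K_pos = Kp · G(0) = 19 × 9 = 171. e_ss = 1/(1 + 171) = 0.0058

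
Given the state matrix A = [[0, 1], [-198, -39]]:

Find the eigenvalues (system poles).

det(A - λI) = λ² - (-39)λ + 198 = (λ - (-33))(λ - (-6)). Eigenvalues: -33, -6.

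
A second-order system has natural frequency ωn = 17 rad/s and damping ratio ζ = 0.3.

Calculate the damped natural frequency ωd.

ωd = ωn√(1 - ζ²) = 17√(1 - 0.3²) = 16.22 rad/s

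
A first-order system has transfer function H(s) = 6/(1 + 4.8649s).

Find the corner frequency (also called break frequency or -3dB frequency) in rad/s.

Corner frequency = 1/τ = 1/4.8649 = 0.206 rad/s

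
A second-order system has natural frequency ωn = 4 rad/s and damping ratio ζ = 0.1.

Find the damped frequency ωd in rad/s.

ωd = ωn√(1 - ζ²) = 4√(1 - 0.1²) = 3.98 rad/s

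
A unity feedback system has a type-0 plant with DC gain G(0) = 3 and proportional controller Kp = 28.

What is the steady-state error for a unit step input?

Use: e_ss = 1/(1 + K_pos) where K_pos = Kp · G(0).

K_pos = Kp · G(0) = 28 × 3 = 84. e_ss = 1/(1 + 84) = 0.0118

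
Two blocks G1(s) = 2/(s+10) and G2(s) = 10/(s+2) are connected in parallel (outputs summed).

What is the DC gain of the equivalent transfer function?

Parallel: G_eq = G1 + G2. DC gain = G1(0) + G2(0) = 2/10 + 10/2 = 0.2 + 5 = 5.2.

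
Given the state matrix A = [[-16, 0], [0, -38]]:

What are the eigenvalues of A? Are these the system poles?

For diagonal matrix, eigenvalues are diagonal entries: λ₁ = -16, λ₂ = -38. Eigenvalues of A = system poles.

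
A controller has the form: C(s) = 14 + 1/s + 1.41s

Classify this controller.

This is a Proportional-Integral-Derivative (PID) controller.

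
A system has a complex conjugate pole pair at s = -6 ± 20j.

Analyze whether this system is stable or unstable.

Real part of poles is -6 (< 0, left half-plane). Stable.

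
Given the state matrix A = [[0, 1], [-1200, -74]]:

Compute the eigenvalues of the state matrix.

det(A - λI) = λ² - (-74)λ + 1200 = (λ - (-24))(λ - (-50)). Eigenvalues: -24, -50.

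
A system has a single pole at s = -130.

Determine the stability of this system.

Pole at s = -130 is in the left half-plane. Stable.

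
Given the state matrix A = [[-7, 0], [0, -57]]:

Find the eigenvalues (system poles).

For diagonal matrix, eigenvalues are diagonal entries: λ₁ = -7, λ₂ = -57.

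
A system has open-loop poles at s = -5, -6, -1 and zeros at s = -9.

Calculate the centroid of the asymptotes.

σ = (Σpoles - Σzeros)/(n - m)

σ = (Σpoles - Σzeros)/(n - m) = (-12 - (-9))/(3 - 1) = -3/2 = -1.5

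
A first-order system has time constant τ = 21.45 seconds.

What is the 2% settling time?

For first-order system, 2% settling time ≈ 4τ = 4 × 21.45 = 85.8 s.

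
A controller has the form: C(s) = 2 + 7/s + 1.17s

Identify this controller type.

This is a Proportional-Integral-Derivative (PID) controller.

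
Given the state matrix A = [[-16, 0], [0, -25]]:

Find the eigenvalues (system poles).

For diagonal matrix, eigenvalues are diagonal entries: λ₁ = -16, λ₂ = -25.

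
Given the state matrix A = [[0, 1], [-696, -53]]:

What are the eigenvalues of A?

det(A - λI) = λ² - (-53)λ + 696 = (λ - (-24))(λ - (-29)). Eigenvalues: -24, -29.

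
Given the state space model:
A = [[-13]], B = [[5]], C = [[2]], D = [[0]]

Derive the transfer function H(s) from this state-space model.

(sI - A)⁻¹ = 1/(s + 13). H(s) = 2 × 5/(s + 13) + 0 = 10/(s + 13).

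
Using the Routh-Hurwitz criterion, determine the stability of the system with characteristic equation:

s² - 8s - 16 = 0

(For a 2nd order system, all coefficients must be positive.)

Coefficients: 1, -8, -16. b=-8, c=-16 not positive, so system is unstable.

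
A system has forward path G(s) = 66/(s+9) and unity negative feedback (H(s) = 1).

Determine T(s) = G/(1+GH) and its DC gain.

T(s) = G/(1+GH) = [66/(s+9)] / [1 + 66/(s+9)] = 66/(s+9+66) = 66/(s+75). DC gain = 66/75 = 0.88.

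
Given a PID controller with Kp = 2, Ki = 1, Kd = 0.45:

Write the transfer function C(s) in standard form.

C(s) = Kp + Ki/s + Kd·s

Substituting values: C(s) = 2 + 1/s + 0.45s = (0.45s² + 2s + 1)/s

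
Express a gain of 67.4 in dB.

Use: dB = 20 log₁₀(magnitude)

dB = 20 log₁₀(67.4) = 36.6 dB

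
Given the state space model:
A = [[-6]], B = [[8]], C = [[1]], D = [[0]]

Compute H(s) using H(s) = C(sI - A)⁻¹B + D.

(sI - A)⁻¹ = 1/(s + 6). H(s) = 1 × 8/(s + 6) + 0 = 8/(s + 6).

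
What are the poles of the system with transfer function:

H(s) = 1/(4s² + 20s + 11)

Discriminant = 20² - 4×4×11 = 400 - 176 = 224 > 0, so two distinct real poles. Using quadratic formula: s = (-20 ± √224)/(2×4) = (-20 ± √224)/8, with √224 ≈ 14.9666. s₁ ≈ -0.6292, s₂ ≈ -4.3708. Poles: s₁ = -0.6292, s₂ = -4.3708.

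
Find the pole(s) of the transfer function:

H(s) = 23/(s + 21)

Pole is where denominator = 0: s + 21 = 0, so s = -21.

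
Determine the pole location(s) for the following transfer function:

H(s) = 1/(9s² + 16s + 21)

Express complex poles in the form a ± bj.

Discriminant = 16² - 4×9×21 = 256 - 756 = -500 < 0, so the poles are a complex conjugate pair s = (-16 ± j√500)/(2×9). Real part = -16/(2×9) = -16/18 ≈ -0.8889; imaginary part = ±√500/(2×9) ≈ 1.2423. Poles: s = -0.8889 ± 1.2423j.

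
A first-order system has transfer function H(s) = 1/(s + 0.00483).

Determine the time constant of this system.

For H(s) = 1/(s + 1/τ), the pole is at -1/τ = -0.00483, so τ = 1/0.00483 = 207 s.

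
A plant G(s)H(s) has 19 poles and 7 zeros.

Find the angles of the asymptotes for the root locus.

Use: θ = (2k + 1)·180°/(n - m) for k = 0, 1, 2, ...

n - m = 19 - 7 = 12. Angles: θk = (2k + 1)·180°/12 = 15°, 45°, 75°, 105°, 135°, 165°, 195°, 225°, 255°, 285°, 315°, 345°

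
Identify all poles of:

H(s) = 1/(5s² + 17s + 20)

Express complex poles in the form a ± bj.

Discriminant = 17² - 4×5×20 = 289 - 400 = -111 < 0, so the poles are a complex conjugate pair s = (-17 ± j√111)/(2×5). Real part = -17/(2×5) = -17/10 = -1.7; imaginary part = ±√111/(2×5) ≈ 1.0536. Poles: s = -1.7 ± 1.0536j.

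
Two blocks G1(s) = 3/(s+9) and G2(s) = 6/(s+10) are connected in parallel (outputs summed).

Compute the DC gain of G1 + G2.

Parallel: G_eq = G1 + G2. DC gain = G1(0) + G2(0) = 3/9 + 6/10 = 0.3333 + 0.6 = 0.9333.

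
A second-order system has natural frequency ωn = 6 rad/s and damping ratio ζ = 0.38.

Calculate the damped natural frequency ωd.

ωd = ωn√(1 - ζ²) = 6√(1 - 0.38²) = 5.55 rad/s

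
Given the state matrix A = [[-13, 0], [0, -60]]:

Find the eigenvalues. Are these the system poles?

For diagonal matrix, eigenvalues are diagonal entries: λ₁ = -13, λ₂ = -60. Eigenvalues of A = system poles.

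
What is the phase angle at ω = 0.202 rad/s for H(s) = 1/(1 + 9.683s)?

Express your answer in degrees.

Phase = -arctan(ωτ) = -arctan(0.202 × 9.683) = -62.9°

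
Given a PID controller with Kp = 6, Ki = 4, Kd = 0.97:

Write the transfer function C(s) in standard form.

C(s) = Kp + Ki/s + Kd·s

Substituting values: C(s) = 6 + 4/s + 0.97s = (0.97s² + 6s + 4)/s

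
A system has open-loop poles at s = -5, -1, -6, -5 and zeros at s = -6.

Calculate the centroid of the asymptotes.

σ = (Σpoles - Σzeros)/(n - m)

σ = (Σpoles - Σzeros)/(n - m) = (-17 - (-6))/(4 - 1) = -11/3 = -3.67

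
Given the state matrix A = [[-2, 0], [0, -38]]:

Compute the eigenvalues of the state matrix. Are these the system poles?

For diagonal matrix, eigenvalues are diagonal entries: λ₁ = -2, λ₂ = -38. Eigenvalues of A = system poles.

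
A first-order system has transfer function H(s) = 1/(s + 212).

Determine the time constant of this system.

For H(s) = 1/(s + 1/τ), the pole is at -1/τ = -212, so τ = 1/212 = 0.0047 s.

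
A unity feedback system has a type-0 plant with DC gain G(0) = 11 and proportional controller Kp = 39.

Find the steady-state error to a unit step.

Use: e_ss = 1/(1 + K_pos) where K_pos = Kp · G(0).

K_pos = Kp · G(0) = 39 × 11 = 429. e_ss = 1/(1 + 429) = 0.0023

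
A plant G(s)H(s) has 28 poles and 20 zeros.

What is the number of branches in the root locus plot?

Root locus has n branches where n = number of poles = 28.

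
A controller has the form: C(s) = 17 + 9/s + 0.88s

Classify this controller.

This is a Proportional-Integral-Derivative (PID) controller.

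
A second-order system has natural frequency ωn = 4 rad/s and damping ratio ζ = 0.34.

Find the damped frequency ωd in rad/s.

ωd = ωn√(1 - ζ²) = 4√(1 - 0.34²) = 3.76 rad/s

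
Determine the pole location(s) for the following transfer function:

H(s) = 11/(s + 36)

Pole is where denominator = 0: s + 36 = 0, so s = -36.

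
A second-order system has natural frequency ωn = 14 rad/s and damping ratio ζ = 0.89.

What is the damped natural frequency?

ωd = ωn√(1 - ζ²) = 14√(1 - 0.89²) = 6.38 rad/s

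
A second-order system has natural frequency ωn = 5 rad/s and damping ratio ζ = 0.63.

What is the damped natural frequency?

ωd = ωn√(1 - ζ²) = 5√(1 - 0.63²) = 3.88 rad/s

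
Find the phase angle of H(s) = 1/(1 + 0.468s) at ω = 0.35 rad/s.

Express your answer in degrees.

Phase = -arctan(ωτ) = -arctan(0.35 × 0.468) = -9.3°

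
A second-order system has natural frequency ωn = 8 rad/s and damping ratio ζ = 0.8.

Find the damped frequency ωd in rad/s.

ωd = ωn√(1 - ζ²) = 8√(1 - 0.8²) = 4.8 rad/s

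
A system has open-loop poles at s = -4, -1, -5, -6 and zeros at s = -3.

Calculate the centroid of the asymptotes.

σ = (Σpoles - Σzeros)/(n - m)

σ = (Σpoles - Σzeros)/(n - m) = (-16 - (-3))/(4 - 1) = -13/3 = -4.33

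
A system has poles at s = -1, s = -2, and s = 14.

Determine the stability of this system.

Pole(s) at s = 14 are not in the left half-plane. System is unstable.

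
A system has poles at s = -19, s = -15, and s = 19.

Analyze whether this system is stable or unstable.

Pole(s) at s = 19 are not in the left half-plane. System is unstable.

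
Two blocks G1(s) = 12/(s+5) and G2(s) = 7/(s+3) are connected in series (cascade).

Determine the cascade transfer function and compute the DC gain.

Series: multiply transfer functions. G_eq = 12/(s+5) × 7/(s+3) = 84/((s+5)(s+3)). DC gain = 84/(5×3) = 5.6.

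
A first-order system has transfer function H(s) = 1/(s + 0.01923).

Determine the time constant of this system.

For H(s) = 1/(s + 1/τ), the pole is at -1/τ = -0.01923, so τ = 1/0.01923 = 52 s.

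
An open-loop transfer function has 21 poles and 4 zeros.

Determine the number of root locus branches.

Root locus has n branches where n = number of poles = 21.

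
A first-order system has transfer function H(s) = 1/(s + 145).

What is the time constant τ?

For H(s) = 1/(s + 1/τ), the pole is at -1/τ = -145, so τ = 1/145 = 0.0069 s.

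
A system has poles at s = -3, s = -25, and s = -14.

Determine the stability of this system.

All poles are in the left half-plane. System is stable.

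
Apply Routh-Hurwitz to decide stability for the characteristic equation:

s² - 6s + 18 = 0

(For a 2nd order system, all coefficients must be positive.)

Coefficients: 1, -6, 18. b=-6 not positive, so system is unstable.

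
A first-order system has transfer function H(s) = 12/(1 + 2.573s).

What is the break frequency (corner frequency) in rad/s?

Corner frequency = 1/τ = 1/2.573 = 0.389 rad/s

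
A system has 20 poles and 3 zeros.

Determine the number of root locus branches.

Root locus has n branches where n = number of poles = 20.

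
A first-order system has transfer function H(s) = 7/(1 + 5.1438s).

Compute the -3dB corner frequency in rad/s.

Corner frequency = 1/τ = 1/5.1438 = 0.194 rad/s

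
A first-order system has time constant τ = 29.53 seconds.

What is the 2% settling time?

For first-order system, 2% settling time ≈ 4τ = 4 × 29.53 = 118.12 s.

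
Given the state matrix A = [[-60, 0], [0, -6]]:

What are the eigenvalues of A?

For diagonal matrix, eigenvalues are diagonal entries: λ₁ = -60, λ₂ = -6.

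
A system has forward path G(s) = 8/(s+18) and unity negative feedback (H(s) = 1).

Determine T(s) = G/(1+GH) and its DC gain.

T(s) = G/(1+GH) = [8/(s+18)] / [1 + 8/(s+18)] = 8/(s+18+8) = 8/(s+26). DC gain = 8/26 = 0.3077.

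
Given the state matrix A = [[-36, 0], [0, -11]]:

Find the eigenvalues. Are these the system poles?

For diagonal matrix, eigenvalues are diagonal entries: λ₁ = -36, λ₂ = -11. Eigenvalues of A = system poles.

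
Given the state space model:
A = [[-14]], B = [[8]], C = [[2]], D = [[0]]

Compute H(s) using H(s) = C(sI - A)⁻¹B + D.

(sI - A)⁻¹ = 1/(s + 14). H(s) = 2 × 8/(s + 14) + 0 = 16/(s + 14).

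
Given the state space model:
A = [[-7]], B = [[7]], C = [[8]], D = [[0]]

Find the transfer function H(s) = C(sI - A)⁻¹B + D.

(sI - A)⁻¹ = 1/(s + 7). H(s) = 8 × 7/(s + 7) + 0 = 56/(s + 7).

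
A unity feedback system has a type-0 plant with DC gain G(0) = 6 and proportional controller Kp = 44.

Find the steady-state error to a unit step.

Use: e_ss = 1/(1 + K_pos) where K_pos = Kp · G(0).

K_pos = Kp · G(0) = 44 × 6 = 264. e_ss = 1/(1 + 264) = 0.0038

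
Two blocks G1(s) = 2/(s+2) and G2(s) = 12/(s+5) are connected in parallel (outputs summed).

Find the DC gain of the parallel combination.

Parallel: G_eq = G1 + G2. DC gain = G1(0) + G2(0) = 2/2 + 12/5 = 1 + 2.4 = 3.4.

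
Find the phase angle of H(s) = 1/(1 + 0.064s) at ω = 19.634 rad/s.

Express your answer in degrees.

Phase = -arctan(ωτ) = -arctan(19.634 × 0.064) = -51.5°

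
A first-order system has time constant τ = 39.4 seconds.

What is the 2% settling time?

For first-order system, 2% settling time ≈ 4τ = 4 × 39.4 = 157.6 s.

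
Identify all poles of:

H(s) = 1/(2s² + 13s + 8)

Discriminant = 13² - 4×2×8 = 169 - 64 = 105 > 0, so two distinct real poles. Using quadratic formula: s = (-13 ± √105)/(2×2) = (-13 ± √105)/4, with √105 ≈ 10.2470. s₁ ≈ -0.6883, s₂ ≈ -5.8117. Poles: s₁ = -0.6883, s₂ = -5.8117.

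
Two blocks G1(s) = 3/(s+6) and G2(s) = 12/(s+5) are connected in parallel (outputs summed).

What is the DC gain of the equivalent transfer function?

Parallel: G_eq = G1 + G2. DC gain = G1(0) + G2(0) = 3/6 + 12/5 = 0.5 + 2.4 = 2.9.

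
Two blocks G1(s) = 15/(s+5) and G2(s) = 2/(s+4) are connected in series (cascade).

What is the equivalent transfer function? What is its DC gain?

Series: multiply transfer functions. G_eq = 15/(s+5) × 2/(s+4) = 30/((s+5)(s+4)). DC gain = 30/(5×4) = 1.5.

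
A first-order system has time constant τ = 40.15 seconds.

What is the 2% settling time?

For first-order system, 2% settling time ≈ 4τ = 4 × 40.15 = 160.6 s.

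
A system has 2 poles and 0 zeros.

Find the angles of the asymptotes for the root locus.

n - m = 2 - 0 = 2. Angles: θk = (2k + 1)·180°/2 = 90°, 270°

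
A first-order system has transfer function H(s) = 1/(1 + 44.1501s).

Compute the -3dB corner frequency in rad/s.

Corner frequency = 1/τ = 1/44.1501 = 0.023 rad/s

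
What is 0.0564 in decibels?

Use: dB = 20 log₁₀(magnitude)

dB = 20 log₁₀(0.0564) = -25.0 dB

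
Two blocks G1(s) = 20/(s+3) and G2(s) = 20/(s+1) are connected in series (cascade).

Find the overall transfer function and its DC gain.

Series: multiply transfer functions. G_eq = 20/(s+3) × 20/(s+1) = 400/((s+3)(s+1)). DC gain = 400/(3×1) = 133.3333.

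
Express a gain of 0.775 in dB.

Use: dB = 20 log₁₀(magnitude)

dB = 20 log₁₀(0.775) = -2.2 dB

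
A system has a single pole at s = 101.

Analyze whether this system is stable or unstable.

Pole at s = 101 is in the right half-plane. Unstable.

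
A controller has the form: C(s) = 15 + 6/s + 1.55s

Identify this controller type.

This is a Proportional-Integral-Derivative (PID) controller.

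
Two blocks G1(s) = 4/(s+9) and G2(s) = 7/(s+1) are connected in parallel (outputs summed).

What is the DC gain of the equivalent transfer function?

Parallel: G_eq = G1 + G2. DC gain = G1(0) + G2(0) = 4/9 + 7/1 = 0.4444 + 7 = 7.4444.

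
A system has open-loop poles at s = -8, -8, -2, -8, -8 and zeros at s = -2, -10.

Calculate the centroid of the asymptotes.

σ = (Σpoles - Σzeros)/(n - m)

σ = (Σpoles - Σzeros)/(n - m) = (-34 - (-12))/(5 - 2) = -22/3 = -7.33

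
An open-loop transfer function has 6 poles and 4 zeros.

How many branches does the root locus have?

Root locus has n branches where n = number of poles = 6.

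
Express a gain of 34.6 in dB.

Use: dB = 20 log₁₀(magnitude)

dB = 20 log₁₀(34.6) = 30.8 dB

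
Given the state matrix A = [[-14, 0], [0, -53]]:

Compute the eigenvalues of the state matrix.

For diagonal matrix, eigenvalues are diagonal entries: λ₁ = -14, λ₂ = -53.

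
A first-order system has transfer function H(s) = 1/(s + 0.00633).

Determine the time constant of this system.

For H(s) = 1/(s + 1/τ), the pole is at -1/τ = -0.00633, so τ = 1/0.00633 = 158 s.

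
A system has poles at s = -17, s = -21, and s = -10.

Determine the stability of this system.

All poles are in the left half-plane. System is stable.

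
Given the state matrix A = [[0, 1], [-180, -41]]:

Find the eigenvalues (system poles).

det(A - λI) = λ² - (-41)λ + 180 = (λ - (-36))(λ - (-5)). Eigenvalues: -36, -5.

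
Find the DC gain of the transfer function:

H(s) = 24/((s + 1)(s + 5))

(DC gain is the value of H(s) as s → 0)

DC gain = H(0) = 24/(1 × 5) = 24/5 = 4.8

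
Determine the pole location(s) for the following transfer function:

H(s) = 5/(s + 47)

Pole is where denominator = 0: s + 47 = 0, so s = -47.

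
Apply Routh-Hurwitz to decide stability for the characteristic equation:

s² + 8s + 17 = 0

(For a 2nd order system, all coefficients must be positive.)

Coefficients: 1, 8, 17. All positive, so system is stable.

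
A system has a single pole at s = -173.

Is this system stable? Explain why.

Pole at s = -173 is in the left half-plane. Stable.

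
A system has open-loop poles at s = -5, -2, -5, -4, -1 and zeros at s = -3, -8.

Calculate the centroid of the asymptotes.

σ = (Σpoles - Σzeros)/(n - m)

σ = (Σpoles - Σzeros)/(n - m) = (-17 - (-11))/(5 - 2) = -6/3 = -2.0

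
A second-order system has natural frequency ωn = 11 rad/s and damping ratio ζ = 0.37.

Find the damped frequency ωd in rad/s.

ωd = ωn√(1 - ζ²) = 11√(1 - 0.37²) = 10.22 rad/s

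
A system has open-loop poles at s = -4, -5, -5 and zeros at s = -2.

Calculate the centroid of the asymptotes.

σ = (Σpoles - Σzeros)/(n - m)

σ = (Σpoles - Σzeros)/(n - m) = (-14 - (-2))/(3 - 1) = -12/2 = -6.0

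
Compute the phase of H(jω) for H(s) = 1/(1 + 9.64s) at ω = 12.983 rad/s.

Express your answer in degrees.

Phase = -arctan(ωτ) = -arctan(12.983 × 9.64) = -89.5°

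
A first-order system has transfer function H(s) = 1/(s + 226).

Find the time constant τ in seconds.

For H(s) = 1/(s + 1/τ), the pole is at -1/τ = -226, so τ = 1/226 = 0.0044 s.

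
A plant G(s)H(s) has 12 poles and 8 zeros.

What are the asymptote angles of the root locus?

n - m = 12 - 8 = 4. Angles: θk = (2k + 1)·180°/4 = 45°, 135°, 225°, 315°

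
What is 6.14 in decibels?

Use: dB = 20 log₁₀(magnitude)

dB = 20 log₁₀(6.14) = 15.8 dB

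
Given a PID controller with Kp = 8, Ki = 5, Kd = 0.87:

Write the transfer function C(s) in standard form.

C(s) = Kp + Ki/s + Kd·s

Substituting values: C(s) = 8 + 5/s + 0.87s = (0.87s² + 8s + 5)/s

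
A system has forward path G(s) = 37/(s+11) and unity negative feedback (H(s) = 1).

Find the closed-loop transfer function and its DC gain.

T(s) = G/(1+GH) = [37/(s+11)] / [1 + 37/(s+11)] = 37/(s+11+37) = 37/(s+48). DC gain = 37/48 = 0.7708.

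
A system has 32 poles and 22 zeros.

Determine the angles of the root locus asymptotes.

n - m = 32 - 22 = 10. Angles: θk = (2k + 1)·180°/10 = 18°, 54°, 90°, 126°, 162°, 198°, 234°, 270°, 306°, 342°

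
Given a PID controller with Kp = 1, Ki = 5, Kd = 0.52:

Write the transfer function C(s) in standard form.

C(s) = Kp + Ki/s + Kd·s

Substituting values: C(s) = 1 + 5/s + 0.52s = (0.52s² + s + 5)/s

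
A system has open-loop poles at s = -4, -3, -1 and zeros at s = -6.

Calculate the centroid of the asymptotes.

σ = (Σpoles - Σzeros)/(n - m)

σ = (Σpoles - Σzeros)/(n - m) = (-8 - (-6))/(3 - 1) = -2/2 = -1.0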